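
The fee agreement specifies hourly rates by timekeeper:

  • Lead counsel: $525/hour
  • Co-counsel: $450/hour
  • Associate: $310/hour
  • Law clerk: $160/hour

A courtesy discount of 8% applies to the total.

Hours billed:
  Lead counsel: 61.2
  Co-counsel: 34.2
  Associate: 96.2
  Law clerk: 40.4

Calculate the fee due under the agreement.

$77,101.52

Lead counsel: 61.2 × $525 = $32,130.00
Co-counsel: 34.2 × $450 = $15,390.00
Associate: 96.2 × $310 = $29,822.00
Law clerk: 40.4 × $160 = $6,464.00
Subtotal: $83,806.00
Less 8% discount: −$6,704.48
Total: $83,806.00 − $6,704.48 = $77,101.52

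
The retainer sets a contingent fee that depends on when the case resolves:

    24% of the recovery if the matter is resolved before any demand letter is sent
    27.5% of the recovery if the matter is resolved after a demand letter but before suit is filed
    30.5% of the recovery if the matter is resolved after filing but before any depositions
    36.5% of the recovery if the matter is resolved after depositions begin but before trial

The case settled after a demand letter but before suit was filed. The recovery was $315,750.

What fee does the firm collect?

$86,831.25

The matter settled after a demand letter but before suit was filed, so the 27.5% rate applies.
$315,750 × 27.5% = $86,831.25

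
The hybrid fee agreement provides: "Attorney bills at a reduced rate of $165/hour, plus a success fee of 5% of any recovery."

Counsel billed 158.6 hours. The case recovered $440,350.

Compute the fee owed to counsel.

Hourly: 158.6 × $165 = $26,169.00
Success fee: 5% of $440,350 = $22,017.50
Total: $26,169.00 + $22,017.50 = $48,186.50

$48,186.50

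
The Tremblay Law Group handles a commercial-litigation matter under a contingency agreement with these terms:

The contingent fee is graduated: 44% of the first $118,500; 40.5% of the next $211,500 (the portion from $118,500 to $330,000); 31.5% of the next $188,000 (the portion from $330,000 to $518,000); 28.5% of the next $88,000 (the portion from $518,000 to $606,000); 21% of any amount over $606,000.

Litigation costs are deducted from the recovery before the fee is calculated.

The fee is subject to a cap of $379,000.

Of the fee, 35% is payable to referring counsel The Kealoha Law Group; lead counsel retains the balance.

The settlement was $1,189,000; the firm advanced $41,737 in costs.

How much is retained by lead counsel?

Fee base (net of costs): $1,189,000 − $41,737 = $1,147,263
First $118,500 at 44% = $52,140.00
Next $211,500 at 40.5% = $85,657.50
Next $188,000 at 31.5% = $59,220.00
Next $88,000 at 28.5% = $25,080.00
Remaining $541,263 at 21% = $113,665.23
Fee: $52,140.00 + $85,657.50 + $59,220.00 + $25,080.00 + $113,665.23 = $335,762.73
$335,762.73 is under the $379,000 cap.
Referral share: 35% of $335,762.73 = $117,516.96; lead counsel retains $335,762.73 − $117,516.96 = $218,245.77.

$218,245.77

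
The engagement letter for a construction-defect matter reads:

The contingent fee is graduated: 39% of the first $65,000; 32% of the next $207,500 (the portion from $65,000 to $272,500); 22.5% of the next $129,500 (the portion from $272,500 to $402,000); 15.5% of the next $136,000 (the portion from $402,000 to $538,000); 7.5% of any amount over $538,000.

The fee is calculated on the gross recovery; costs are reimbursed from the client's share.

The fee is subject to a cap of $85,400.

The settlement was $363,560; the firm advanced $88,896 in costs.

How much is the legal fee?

Fee base is the gross recovery, $363,560; costs are reimbursed separately.
First $65,000 at 39% = $25,350.00
Next $207,500 at 32% = $66,400.00
Remaining $91,060 at 22.5% = $20,488.50
Fee: $25,350.00 + $66,400.00 + $20,488.50 = $112,238.50
$112,238.50 exceeds the $85,400 cap, so the fee is capped at $85,400.00.

$85,400.00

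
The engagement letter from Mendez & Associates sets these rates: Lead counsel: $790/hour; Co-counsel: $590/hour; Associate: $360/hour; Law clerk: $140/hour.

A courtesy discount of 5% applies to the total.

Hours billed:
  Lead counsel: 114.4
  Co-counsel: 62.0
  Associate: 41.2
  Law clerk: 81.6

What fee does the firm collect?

Lead counsel: 114.4 × $790 = $90,376.00
Co-counsel: 62.0 × $590 = $36,580.00
Associate: 41.2 × $360 = $14,832.00
Law clerk: 81.6 × $140 = $11,424.00
Subtotal: $153,212.00
Less 5% discount: −$7,660.60
Total: $153,212.00 − $7,660.60 = $145,551.40

$145,551.40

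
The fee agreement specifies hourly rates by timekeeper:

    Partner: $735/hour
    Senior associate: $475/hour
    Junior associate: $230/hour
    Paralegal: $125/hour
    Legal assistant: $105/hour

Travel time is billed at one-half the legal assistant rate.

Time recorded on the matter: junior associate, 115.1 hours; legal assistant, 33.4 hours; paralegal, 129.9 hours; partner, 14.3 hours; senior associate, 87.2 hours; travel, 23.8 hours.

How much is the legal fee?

Partner: 14.3 × $735 = $10,510.50
Senior associate: 87.2 × $475 = $41,420.00
Junior associate: 115.1 × $230 = $26,473.00
Paralegal: 129.9 × $125 = $16,237.50
Legal assistant: 33.4 × $105 = $3,507.00
Subtotal: $10,510.50 + $41,420.00 + $26,473.00 + $16,237.50 + $3,507.00 = $98,148.00
Travel: 23.8 × ($105 ÷ 2) = 23.8 × $52.50 = $1,249.50
Total: $98,148.00 + $1,249.50 = $99,397.50

$99,397.50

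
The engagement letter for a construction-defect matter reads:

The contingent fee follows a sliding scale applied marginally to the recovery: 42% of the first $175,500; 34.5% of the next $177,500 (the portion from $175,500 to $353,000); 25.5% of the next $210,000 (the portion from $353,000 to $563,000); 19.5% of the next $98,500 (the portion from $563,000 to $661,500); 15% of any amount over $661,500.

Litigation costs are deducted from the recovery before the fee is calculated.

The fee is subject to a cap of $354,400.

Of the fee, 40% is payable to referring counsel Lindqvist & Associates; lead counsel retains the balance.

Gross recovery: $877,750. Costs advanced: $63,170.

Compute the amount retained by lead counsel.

Fee base (net of costs): $877,750 − $63,170 = $814,580
First $175,500 at 42% = $73,710.00
Next $177,500 at 34.5% = $61,237.50
Next $210,000 at 25.5% = $53,550.00
Next $98,500 at 19.5% = $19,207.50
Remaining $153,080 at 15% = $22,962.00
Fee: $73,710.00 + $61,237.50 + $53,550.00 + $19,207.50 + $22,962.00 = $230,667.00
$230,667.00 is under the $354,400 cap.
Referral share: 40% of $230,667.00 = $92,266.80; lead counsel retains $230,667.00 − $92,266.80 = $138,400.20.

$138,400.20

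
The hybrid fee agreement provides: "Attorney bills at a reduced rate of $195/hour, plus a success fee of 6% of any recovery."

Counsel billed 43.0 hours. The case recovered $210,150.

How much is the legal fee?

Hourly: 43.0 × $195 = $8,385.00
Success fee: 6% of $210,150 = $12,609.00
Total: $8,385.00 + $12,609.00 = $20,994.00

$20,994.00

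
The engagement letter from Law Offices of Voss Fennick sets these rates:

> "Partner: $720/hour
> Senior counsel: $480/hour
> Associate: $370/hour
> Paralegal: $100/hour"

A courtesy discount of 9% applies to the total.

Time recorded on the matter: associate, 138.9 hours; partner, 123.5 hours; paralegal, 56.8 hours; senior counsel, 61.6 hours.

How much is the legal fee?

Partner: 123.5 × $720 = $88,920.00
Senior counsel: 61.6 × $480 = $29,568.00
Associate: 138.9 × $370 = $51,393.00
Paralegal: 56.8 × $100 = $5,680.00
Subtotal: $175,561.00
Less 9% discount: −$15,800.49
Total: $175,561.00 − $15,800.49 = $159,760.51

$159,760.51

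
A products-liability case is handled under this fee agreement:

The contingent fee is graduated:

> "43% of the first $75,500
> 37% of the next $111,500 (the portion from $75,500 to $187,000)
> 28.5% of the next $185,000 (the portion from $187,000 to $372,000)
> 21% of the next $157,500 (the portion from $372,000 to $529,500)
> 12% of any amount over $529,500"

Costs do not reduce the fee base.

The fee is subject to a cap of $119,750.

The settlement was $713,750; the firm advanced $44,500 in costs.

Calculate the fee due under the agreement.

$119,750.00

Fee base is the gross recovery, $713,750; costs are reimbursed separately.
First $75,500 at 43% = $32,465.00
Next $111,500 at 37% = $41,255.00
Next $185,000 at 28.5% = $52,725.00
Next $157,500 at 21% = $33,075.00
Remaining $184,250 at 12% = $22,110.00
Fee: $32,465.00 + $41,255.00 + $52,725.00 + $33,075.00 + $22,110.00 = $181,630.00
$181,630.00 exceeds the $119,750 cap, so the fee is capped at $119,750.00.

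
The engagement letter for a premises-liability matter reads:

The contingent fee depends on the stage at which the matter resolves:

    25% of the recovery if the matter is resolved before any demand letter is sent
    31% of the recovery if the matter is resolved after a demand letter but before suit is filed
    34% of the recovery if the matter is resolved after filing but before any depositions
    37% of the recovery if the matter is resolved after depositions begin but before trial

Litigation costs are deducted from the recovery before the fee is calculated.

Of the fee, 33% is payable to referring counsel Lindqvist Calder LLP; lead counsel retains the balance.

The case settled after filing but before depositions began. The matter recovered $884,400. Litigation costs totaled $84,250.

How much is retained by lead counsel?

Fee base (net of costs): $884,400 − $84,250 = $800,150
The matter settled after filing but before depositions began, so the 34% rate applies.
$800,150 × 34% = $272,051.00
Referral share: 33% of $272,051.00 = $89,776.83; lead counsel retains $272,051.00 − $89,776.83 = $182,274.17.

$182,274.17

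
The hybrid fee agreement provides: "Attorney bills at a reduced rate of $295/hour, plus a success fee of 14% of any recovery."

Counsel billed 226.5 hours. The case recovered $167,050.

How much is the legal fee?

$90,204.50

Hourly: 226.5 × $295 = $66,817.50
Success fee: 14% of $167,050 = $23,387.00
Total: $66,817.50 + $23,387.00 = $90,204.50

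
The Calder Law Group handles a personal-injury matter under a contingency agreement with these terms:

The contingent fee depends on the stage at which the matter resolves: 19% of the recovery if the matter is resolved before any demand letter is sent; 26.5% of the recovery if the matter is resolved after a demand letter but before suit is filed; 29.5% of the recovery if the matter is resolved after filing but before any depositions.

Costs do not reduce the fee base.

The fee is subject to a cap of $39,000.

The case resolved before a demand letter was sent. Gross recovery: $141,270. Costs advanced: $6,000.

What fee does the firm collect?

Fee base is the gross recovery, $141,270; costs are reimbursed separately.
The matter resolved before a demand letter was sent, so the 19% rate applies.
$141,270 × 19% = $26,841.30
$26,841.30 is under the $39,000 cap.

$26,841.30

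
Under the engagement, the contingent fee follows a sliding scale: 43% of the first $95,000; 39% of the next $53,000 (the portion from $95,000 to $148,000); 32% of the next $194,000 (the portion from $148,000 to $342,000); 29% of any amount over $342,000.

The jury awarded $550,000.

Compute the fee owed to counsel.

First $95,000 at 43% = $40,850.00
Next $53,000 at 39% = $20,670.00
Next $194,000 at 32% = $62,080.00
Remaining $208,000 at 29% = $60,320.00
Fee: $40,850.00 + $20,670.00 + $62,080.00 + $60,320.00 = $183,920.00

$183,920.00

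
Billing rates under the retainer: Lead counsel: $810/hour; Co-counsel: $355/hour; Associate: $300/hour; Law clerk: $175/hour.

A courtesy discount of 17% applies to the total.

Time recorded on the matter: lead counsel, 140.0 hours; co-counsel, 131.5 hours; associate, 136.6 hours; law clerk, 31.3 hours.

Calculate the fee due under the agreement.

Lead counsel: 140.0 × $810 = $113,400.00
Co-counsel: 131.5 × $355 = $46,682.50
Associate: 136.6 × $300 = $40,980.00
Law clerk: 31.3 × $175 = $5,477.50
Subtotal: $206,540.00
Less 17% discount: −$35,111.80
Total: $206,540.00 − $35,111.80 = $171,428.20

$171,428.20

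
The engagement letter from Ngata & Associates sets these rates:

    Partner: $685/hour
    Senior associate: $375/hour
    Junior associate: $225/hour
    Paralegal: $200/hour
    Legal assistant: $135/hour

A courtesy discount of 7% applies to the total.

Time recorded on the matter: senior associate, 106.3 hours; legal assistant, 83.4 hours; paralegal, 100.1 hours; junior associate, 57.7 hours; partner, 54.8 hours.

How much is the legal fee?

Partner: 54.8 × $685 = $37,538.00
Senior associate: 106.3 × $375 = $39,862.50
Junior associate: 57.7 × $225 = $12,982.50
Paralegal: 100.1 × $200 = $20,020.00
Legal assistant: 83.4 × $135 = $11,259.00
Subtotal: $121,662.00
Less 7% discount: −$8,516.34
Total: $121,662.00 − $8,516.34 = $113,145.66

$113,145.66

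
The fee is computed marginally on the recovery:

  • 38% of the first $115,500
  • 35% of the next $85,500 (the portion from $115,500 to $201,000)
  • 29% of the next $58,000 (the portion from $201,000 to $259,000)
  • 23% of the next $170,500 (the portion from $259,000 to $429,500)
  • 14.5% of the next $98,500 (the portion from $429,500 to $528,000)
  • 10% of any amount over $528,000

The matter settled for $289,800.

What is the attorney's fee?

$97,719.00

First $115,500 at 38% = $43,890.00
Next $85,500 at 35% = $29,925.00
Next $58,000 at 29% = $16,820.00
Remaining $30,800 at 23% = $7,084.00
Fee: $43,890.00 + $29,925.00 + $16,820.00 + $7,084.00 = $97,719.00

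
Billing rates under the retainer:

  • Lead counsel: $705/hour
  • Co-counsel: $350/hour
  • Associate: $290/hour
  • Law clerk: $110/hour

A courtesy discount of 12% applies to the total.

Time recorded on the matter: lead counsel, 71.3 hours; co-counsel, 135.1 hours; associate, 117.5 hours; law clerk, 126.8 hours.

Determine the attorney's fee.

Lead counsel: 71.3 × $705 = $50,266.50
Co-counsel: 135.1 × $350 = $47,285.00
Associate: 117.5 × $290 = $34,075.00
Law clerk: 126.8 × $110 = $13,948.00
Subtotal: $145,574.50
Less 12% discount: −$17,468.94
Total: $145,574.50 − $17,468.94 = $128,105.56

$128,105.56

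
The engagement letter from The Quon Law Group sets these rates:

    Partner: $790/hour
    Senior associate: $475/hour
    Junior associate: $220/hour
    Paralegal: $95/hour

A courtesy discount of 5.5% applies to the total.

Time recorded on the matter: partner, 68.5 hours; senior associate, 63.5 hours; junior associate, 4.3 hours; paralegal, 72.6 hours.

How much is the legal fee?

Partner: 68.5 × $790 = $54,115.00
Senior associate: 63.5 × $475 = $30,162.50
Junior associate: 4.3 × $220 = $946.00
Paralegal: 72.6 × $95 = $6,897.00
Subtotal: $92,120.50
Less 5.5% discount: −$5,066.63
Total: $92,120.50 − $5,066.63 = $87,053.87

$87,053.87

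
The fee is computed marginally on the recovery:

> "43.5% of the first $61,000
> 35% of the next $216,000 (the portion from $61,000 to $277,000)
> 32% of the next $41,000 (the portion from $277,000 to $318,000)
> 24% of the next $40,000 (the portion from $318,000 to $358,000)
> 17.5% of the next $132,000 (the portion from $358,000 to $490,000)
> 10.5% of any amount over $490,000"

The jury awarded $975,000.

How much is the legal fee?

$198,880.00

First $61,000 at 43.5% = $26,535.00
Next $216,000 at 35% = $75,600.00
Next $41,000 at 32% = $13,120.00
Next $40,000 at 24% = $9,600.00
Next $132,000 at 17.5% = $23,100.00
Remaining $485,000 at 10.5% = $50,925.00
Fee: $26,535.00 + $75,600.00 + $13,120.00 + $9,600.00 + $23,100.00 + $50,925.00 = $198,880.00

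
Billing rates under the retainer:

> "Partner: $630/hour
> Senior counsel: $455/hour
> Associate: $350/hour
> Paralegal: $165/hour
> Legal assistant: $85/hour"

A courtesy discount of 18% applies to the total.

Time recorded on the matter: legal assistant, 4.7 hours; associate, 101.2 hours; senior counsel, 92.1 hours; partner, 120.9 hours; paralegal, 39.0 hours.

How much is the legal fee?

Partner: 120.9 × $630 = $76,167.00
Senior counsel: 92.1 × $455 = $41,905.50
Associate: 101.2 × $350 = $35,420.00
Paralegal: 39.0 × $165 = $6,435.00
Legal assistant: 4.7 × $85 = $399.50
Subtotal: $160,327.00
Less 18% discount: −$28,858.86
Total: $160,327.00 − $28,858.86 = $131,468.14

$131,468.14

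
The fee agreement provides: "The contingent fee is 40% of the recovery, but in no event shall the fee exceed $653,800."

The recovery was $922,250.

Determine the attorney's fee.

40% of $922,250 = $368,900.00
That is under the $653,800 cap.

$368,900.00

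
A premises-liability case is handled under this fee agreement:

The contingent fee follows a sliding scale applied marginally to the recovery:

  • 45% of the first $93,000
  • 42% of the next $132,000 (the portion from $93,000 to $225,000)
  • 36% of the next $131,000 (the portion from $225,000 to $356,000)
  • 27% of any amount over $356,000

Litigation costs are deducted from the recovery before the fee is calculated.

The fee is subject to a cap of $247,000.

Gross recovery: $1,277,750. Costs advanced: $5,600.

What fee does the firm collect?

Fee base (net of costs): $1,277,750 − $5,600 = $1,272,150
First $93,000 at 45% = $41,850.00
Next $132,000 at 42% = $55,440.00
Next $131,000 at 36% = $47,160.00
Remaining $916,150 at 27% = $247,360.50
Fee: $41,850.00 + $55,440.00 + $47,160.00 + $247,360.50 = $391,810.50
$391,810.50 exceeds the $247,000 cap, so the fee is capped at $247,000.00.

$247,000.00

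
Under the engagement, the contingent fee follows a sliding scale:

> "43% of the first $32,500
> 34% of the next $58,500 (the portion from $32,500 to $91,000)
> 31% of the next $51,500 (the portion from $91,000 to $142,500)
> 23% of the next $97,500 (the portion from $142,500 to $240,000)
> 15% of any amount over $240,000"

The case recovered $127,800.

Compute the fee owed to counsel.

$45,273.00

First $32,500 at 43% = $13,975.00
Next $58,500 at 34% = $19,890.00
Remaining $36,800 at 31% = $11,408.00
Fee: $13,975.00 + $19,890.00 + $11,408.00 = $45,273.00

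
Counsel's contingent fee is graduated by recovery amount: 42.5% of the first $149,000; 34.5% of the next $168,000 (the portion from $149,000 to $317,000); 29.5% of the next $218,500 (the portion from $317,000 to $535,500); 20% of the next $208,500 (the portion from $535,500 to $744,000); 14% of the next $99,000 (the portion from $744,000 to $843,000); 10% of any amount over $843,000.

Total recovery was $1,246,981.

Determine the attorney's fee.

$281,700.60

First $149,000 at 42.5% = $63,325.00
Next $168,000 at 34.5% = $57,960.00
Next $218,500 at 29.5% = $64,457.50
Next $208,500 at 20% = $41,700.00
Next $99,000 at 14% = $13,860.00
Remaining $403,981 at 10% = $40,398.10
Fee: $63,325.00 + $57,960.00 + $64,457.50 + $41,700.00 + $13,860.00 + $40,398.10 = $281,700.60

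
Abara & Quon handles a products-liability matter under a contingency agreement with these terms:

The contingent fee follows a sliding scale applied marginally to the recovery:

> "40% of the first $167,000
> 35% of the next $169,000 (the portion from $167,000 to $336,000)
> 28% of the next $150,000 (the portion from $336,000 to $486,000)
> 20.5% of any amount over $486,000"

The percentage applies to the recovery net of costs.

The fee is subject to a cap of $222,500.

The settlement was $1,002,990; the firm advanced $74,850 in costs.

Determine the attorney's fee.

$222,500.00

Fee base (net of costs): $1,002,990 − $74,850 = $928,140
First $167,000 at 40% = $66,800.00
Next $169,000 at 35% = $59,150.00
Next $150,000 at 28% = $42,000.00
Remaining $442,140 at 20.5% = $90,638.70
Fee: $66,800.00 + $59,150.00 + $42,000.00 + $90,638.70 = $258,588.70
$258,588.70 exceeds the $222,500 cap, so the fee is capped at $222,500.00.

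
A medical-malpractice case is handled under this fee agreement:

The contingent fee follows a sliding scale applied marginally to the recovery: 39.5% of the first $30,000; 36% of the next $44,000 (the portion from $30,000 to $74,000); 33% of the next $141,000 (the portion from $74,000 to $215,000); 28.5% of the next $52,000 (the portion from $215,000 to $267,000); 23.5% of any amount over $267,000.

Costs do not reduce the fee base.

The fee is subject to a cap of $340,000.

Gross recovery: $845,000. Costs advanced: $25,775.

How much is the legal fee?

Fee base is the gross recovery, $845,000; costs are reimbursed separately.
First $30,000 at 39.5% = $11,850.00
Next $44,000 at 36% = $15,840.00
Next $141,000 at 33% = $46,530.00
Next $52,000 at 28.5% = $14,820.00
Remaining $578,000 at 23.5% = $135,830.00
Fee: $11,850.00 + $15,840.00 + $46,530.00 + $14,820.00 + $135,830.00 = $224,870.00
$224,870.00 is under the $340,000 cap.

$224,870.00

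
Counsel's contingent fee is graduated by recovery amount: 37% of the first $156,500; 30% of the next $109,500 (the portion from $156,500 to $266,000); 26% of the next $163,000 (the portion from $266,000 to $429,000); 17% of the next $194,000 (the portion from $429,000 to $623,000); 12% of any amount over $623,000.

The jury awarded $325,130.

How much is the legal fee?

$106,128.80

First $156,500 at 37% = $57,905.00
Next $109,500 at 30% = $32,850.00
Remaining $59,130 at 26% = $15,373.80
Fee: $57,905.00 + $32,850.00 + $15,373.80 = $106,128.80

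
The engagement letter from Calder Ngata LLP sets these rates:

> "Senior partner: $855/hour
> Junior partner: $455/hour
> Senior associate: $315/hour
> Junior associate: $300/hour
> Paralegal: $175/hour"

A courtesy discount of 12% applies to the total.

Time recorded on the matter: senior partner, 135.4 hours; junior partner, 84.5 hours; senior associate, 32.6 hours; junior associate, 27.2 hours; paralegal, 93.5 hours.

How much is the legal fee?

Senior partner: 135.4 × $855 = $115,767.00
Junior partner: 84.5 × $455 = $38,447.50
Senior associate: 32.6 × $315 = $10,269.00
Junior associate: 27.2 × $300 = $8,160.00
Paralegal: 93.5 × $175 = $16,362.50
Subtotal: $189,006.00
Less 12% discount: −$22,680.72
Total: $189,006.00 − $22,680.72 = $166,325.28

$166,325.28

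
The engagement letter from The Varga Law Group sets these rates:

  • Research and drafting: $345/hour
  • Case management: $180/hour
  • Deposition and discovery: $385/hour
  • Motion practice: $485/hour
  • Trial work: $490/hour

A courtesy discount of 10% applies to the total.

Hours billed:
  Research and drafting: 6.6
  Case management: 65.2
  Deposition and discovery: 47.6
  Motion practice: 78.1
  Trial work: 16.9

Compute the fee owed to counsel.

Research and drafting: 6.6 × $345 = $2,277.00
Case management: 65.2 × $180 = $11,736.00
Deposition and discovery: 47.6 × $385 = $18,326.00
Motion practice: 78.1 × $485 = $37,878.50
Trial work: 16.9 × $490 = $8,281.00
Subtotal: $78,498.50
Less 10% discount: −$7,849.85
Total: $78,498.50 − $7,849.85 = $70,648.65

$70,648.65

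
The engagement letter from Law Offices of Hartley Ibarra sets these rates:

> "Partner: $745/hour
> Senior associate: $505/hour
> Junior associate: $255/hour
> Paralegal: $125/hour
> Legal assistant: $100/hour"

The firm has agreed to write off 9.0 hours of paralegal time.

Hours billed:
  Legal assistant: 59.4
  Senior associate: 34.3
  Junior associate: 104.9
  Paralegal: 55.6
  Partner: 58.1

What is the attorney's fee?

Partner: 58.1 × $745 = $43,284.50
Senior associate: 34.3 × $505 = $17,321.50
Junior associate: 104.9 × $255 = $26,749.50
Paralegal: 55.6 × $125 = $6,950.00
Legal assistant: 59.4 × $100 = $5,940.00
Subtotal: $100,245.50
Write-off: 9.0 × $125 = $1,125.00
Total: $100,245.50 − $1,125.00 = $99,120.50

$99,120.50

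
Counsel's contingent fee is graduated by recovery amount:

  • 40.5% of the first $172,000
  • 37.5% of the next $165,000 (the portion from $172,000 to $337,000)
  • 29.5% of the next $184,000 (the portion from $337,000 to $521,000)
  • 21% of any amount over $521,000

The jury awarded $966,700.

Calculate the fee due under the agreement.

$279,412.00

First $172,000 at 40.5% = $69,660.00
Next $165,000 at 37.5% = $61,875.00
Next $184,000 at 29.5% = $54,280.00
Remaining $445,700 at 21% = $93,597.00
Fee: $69,660.00 + $61,875.00 + $54,280.00 + $93,597.00 = $279,412.00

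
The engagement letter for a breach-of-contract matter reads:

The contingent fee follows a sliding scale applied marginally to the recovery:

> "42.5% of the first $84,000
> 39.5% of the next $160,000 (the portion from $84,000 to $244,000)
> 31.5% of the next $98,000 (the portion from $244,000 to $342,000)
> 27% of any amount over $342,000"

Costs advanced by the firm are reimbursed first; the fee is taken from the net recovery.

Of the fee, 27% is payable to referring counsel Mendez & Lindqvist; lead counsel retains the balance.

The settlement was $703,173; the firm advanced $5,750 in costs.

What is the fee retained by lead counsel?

Fee base (net of costs): $703,173 − $5,750 = $697,423
First $84,000 at 42.5% = $35,700.00
Next $160,000 at 39.5% = $63,200.00
Next $98,000 at 31.5% = $30,870.00
Remaining $355,423 at 27% = $95,964.21
Fee: $35,700.00 + $63,200.00 + $30,870.00 + $95,964.21 = $225,734.21
Referral share: 27% of $225,734.21 = $60,948.24; lead counsel retains $225,734.21 − $60,948.24 = $164,785.97.

$164,785.97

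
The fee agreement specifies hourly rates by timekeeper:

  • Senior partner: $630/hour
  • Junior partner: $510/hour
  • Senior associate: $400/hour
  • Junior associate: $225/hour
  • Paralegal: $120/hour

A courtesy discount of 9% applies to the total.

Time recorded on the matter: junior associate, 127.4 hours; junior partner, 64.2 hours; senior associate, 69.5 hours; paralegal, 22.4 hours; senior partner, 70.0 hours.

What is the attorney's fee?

Senior partner: 70.0 × $630 = $44,100.00
Junior partner: 64.2 × $510 = $32,742.00
Senior associate: 69.5 × $400 = $27,800.00
Junior associate: 127.4 × $225 = $28,665.00
Paralegal: 22.4 × $120 = $2,688.00
Subtotal: $135,995.00
Less 9% discount: −$12,239.55
Total: $135,995.00 − $12,239.55 = $123,755.45

$123,755.45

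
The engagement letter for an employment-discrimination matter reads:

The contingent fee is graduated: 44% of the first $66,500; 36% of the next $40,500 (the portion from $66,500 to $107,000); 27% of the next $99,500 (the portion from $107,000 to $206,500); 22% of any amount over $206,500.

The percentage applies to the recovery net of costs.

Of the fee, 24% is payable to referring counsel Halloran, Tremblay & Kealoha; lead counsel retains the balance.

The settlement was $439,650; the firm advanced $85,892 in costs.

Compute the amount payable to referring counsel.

Fee base (net of costs): $439,650 − $85,892 = $353,758
First $66,500 at 44% = $29,260.00
Next $40,500 at 36% = $14,580.00
Next $99,500 at 27% = $26,865.00
Remaining $147,258 at 22% = $32,396.76
Fee: $29,260.00 + $14,580.00 + $26,865.00 + $32,396.76 = $103,101.76
Referral share: 24% of $103,101.76 = $24,744.42; lead counsel retains $103,101.76 − $24,744.42 = $78,357.34.

$24,744.42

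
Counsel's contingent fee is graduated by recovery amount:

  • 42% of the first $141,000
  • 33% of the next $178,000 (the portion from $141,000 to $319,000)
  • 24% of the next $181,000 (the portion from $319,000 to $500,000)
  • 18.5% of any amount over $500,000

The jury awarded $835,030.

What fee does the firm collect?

$223,380.55

First $141,000 at 42% = $59,220.00
Next $178,000 at 33% = $58,740.00
Next $181,000 at 24% = $43,440.00
Remaining $335,030 at 18.5% = $61,980.55
Fee: $59,220.00 + $58,740.00 + $43,440.00 + $61,980.55 = $223,380.55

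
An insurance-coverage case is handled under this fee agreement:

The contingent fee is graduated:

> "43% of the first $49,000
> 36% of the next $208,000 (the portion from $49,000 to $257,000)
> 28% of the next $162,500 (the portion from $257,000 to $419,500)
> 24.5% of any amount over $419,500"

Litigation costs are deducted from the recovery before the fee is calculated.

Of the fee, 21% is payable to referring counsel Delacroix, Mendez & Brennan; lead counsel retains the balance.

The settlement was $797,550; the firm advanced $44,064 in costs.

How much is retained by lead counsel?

$176,388.49

Fee base (net of costs): $797,550 − $44,064 = $753,486
First $49,000 at 43% = $21,070.00
Next $208,000 at 36% = $74,880.00
Next $162,500 at 28% = $45,500.00
Remaining $333,986 at 24.5% = $81,826.57
Fee: $21,070.00 + $74,880.00 + $45,500.00 + $81,826.57 = $223,276.57
Referral share: 21% of $223,276.57 = $46,888.08; lead counsel retains $223,276.57 − $46,888.08 = $176,388.49.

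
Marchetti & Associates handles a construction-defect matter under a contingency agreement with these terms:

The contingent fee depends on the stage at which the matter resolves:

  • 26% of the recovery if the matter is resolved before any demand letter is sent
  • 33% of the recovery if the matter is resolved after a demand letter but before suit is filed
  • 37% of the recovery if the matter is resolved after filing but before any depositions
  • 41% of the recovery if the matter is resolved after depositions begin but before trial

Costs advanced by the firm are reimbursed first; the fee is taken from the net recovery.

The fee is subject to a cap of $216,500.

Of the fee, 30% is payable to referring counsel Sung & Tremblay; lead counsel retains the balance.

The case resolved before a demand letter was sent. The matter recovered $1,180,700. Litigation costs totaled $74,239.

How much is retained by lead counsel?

Fee base (net of costs): $1,180,700 − $74,239 = $1,106,461
The matter resolved before a demand letter was sent, so the 26% rate applies.
$1,106,461 × 26% = $287,679.86
$287,679.86 exceeds the $216,500 cap, so the fee is capped at $216,500.00.
Referral share: 30% of $216,500.00 = $64,950.00; lead counsel retains $216,500.00 − $64,950.00 = $151,550.00.

$151,550.00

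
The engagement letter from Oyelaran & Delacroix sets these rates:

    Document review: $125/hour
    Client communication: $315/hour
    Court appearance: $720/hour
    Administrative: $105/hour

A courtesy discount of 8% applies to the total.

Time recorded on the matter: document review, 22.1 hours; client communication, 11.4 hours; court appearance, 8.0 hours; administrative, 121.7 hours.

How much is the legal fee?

$22,900.64

Document review: 22.1 × $125 = $2,762.50
Client communication: 11.4 × $315 = $3,591.00
Court appearance: 8.0 × $720 = $5,760.00
Administrative: 121.7 × $105 = $12,778.50
Subtotal: $24,892.00
Less 8% discount: −$1,991.36
Total: $24,892.00 − $1,991.36 = $22,900.64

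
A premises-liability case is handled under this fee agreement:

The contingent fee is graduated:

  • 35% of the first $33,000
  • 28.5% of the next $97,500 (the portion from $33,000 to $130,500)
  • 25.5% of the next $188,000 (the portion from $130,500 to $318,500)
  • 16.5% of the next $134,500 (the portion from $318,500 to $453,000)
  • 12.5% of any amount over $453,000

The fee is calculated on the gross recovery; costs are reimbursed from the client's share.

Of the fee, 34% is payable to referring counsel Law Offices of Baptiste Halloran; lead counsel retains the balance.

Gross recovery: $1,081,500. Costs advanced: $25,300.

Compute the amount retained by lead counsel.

$124,101.45

Fee base is the gross recovery, $1,081,500; costs are reimbursed separately.
First $33,000 at 35% = $11,550.00
Next $97,500 at 28.5% = $27,787.50
Next $188,000 at 25.5% = $47,940.00
Next $134,500 at 16.5% = $22,192.50
Remaining $628,500 at 12.5% = $78,562.50
Fee: $11,550.00 + $27,787.50 + $47,940.00 + $22,192.50 + $78,562.50 = $188,032.50
Referral share: 34% of $188,032.50 = $63,931.05; lead counsel retains $188,032.50 − $63,931.05 = $124,101.45.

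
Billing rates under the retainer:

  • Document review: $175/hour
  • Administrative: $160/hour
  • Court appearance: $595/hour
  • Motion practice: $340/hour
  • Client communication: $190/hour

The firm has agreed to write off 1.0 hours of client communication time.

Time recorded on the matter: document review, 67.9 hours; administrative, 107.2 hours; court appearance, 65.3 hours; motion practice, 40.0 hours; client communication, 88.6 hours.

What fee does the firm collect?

Document review: 67.9 × $175 = $11,882.50
Administrative: 107.2 × $160 = $17,152.00
Court appearance: 65.3 × $595 = $38,853.50
Motion practice: 40.0 × $340 = $13,600.00
Client communication: 88.6 × $190 = $16,834.00
Subtotal: $98,322.00
Write-off: 1.0 × $190 = $190.00
Total: $98,322.00 − $190.00 = $98,132.00

$98,132.00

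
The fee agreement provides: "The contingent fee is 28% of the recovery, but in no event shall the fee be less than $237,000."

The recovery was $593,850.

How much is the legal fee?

$237,000.00

28% of $593,850 = $166,278.00
That is below the $237,000 minimum, so the minimum applies.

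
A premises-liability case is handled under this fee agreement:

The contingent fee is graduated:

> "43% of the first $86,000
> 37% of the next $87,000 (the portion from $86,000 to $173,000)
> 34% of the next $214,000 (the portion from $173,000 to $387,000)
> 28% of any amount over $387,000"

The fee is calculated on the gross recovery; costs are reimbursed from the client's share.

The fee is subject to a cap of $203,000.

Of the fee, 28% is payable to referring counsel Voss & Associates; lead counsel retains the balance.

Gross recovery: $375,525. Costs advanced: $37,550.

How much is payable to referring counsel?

Fee base is the gross recovery, $375,525; costs are reimbursed separately.
First $86,000 at 43% = $36,980.00
Next $87,000 at 37% = $32,190.00
Remaining $202,525 at 34% = $68,858.50
Fee: $36,980.00 + $32,190.00 + $68,858.50 = $138,028.50
$138,028.50 is under the $203,000 cap.
Referral share: 28% of $138,028.50 = $38,647.98; lead counsel retains $138,028.50 − $38,647.98 = $99,380.52.

$38,647.98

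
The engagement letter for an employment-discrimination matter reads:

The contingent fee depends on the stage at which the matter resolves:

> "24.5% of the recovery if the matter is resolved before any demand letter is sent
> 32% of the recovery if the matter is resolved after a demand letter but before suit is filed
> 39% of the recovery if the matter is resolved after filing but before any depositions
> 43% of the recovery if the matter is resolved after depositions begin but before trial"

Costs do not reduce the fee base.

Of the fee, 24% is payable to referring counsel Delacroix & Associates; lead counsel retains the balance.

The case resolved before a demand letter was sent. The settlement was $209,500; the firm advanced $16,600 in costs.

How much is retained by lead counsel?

Fee base is the gross recovery, $209,500; costs are reimbursed separately.
The matter resolved before a demand letter was sent, so the 24.5% rate applies.
$209,500 × 24.5% = $51,327.50
Referral share: 24% of $51,327.50 = $12,318.60; lead counsel retains $51,327.50 − $12,318.60 = $39,008.90.

$39,008.90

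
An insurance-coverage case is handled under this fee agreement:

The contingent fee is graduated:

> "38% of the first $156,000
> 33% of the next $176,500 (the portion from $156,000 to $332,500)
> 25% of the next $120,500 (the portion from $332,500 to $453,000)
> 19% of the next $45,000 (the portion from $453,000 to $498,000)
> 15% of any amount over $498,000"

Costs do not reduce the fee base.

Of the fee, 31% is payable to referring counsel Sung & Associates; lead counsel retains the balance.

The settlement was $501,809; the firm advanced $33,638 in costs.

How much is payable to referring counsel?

Fee base is the gross recovery, $501,809; costs are reimbursed separately.
First $156,000 at 38% = $59,280.00
Next $176,500 at 33% = $58,245.00
Next $120,500 at 25% = $30,125.00
Next $45,000 at 19% = $8,550.00
Remaining $3,809 at 15% = $571.35
Fee: $59,280.00 + $58,245.00 + $30,125.00 + $8,550.00 + $571.35 = $156,771.35
Referral share: 31% of $156,771.35 = $48,599.12; lead counsel retains $156,771.35 − $48,599.12 = $108,172.23.

$48,599.12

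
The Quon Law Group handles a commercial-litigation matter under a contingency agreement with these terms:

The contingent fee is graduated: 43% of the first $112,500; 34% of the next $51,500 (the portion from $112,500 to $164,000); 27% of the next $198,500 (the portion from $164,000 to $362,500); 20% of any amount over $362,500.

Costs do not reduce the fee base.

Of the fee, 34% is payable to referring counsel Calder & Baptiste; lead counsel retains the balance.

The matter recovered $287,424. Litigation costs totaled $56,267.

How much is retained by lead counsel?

$65,478.26

Fee base is the gross recovery, $287,424; costs are reimbursed separately.
First $112,500 at 43% = $48,375.00
Next $51,500 at 34% = $17,510.00
Remaining $123,424 at 27% = $33,324.48
Fee: $48,375.00 + $17,510.00 + $33,324.48 = $99,209.48
Referral share: 34% of $99,209.48 = $33,731.22; lead counsel retains $99,209.48 − $33,731.22 = $65,478.26.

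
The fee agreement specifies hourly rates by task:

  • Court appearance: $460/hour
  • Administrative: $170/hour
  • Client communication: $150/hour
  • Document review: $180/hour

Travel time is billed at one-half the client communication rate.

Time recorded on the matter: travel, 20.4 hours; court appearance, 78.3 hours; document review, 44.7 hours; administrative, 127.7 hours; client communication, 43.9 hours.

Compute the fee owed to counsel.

Court appearance: 78.3 × $460 = $36,018.00
Administrative: 127.7 × $170 = $21,709.00
Client communication: 43.9 × $150 = $6,585.00
Document review: 44.7 × $180 = $8,046.00
Subtotal: $36,018.00 + $21,709.00 + $6,585.00 + $8,046.00 = $72,358.00
Travel: 20.4 × ($150 ÷ 2) = 20.4 × $75.00 = $1,530.00
Total: $72,358.00 + $1,530.00 = $73,888.00

$73,888.00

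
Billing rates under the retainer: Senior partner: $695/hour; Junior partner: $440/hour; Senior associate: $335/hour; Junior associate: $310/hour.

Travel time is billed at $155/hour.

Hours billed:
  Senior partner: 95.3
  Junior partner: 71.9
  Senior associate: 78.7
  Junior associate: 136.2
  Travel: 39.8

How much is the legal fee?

Senior partner: 95.3 × $695 = $66,233.50
Junior partner: 71.9 × $440 = $31,636.00
Senior associate: 78.7 × $335 = $26,364.50
Junior associate: 136.2 × $310 = $42,222.00
Subtotal: $66,233.50 + $31,636.00 + $26,364.50 + $42,222.00 = $166,456.00
Travel: 39.8 × $155 = $6,169.00
Total: $166,456.00 + $6,169.00 = $172,625.00

$172,625.00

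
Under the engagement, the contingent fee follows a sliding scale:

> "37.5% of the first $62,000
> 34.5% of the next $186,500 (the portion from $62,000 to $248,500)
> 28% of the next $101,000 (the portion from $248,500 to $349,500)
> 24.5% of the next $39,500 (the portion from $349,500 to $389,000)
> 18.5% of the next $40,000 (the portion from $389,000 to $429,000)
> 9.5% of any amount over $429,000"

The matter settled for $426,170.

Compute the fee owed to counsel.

$132,426.45

First $62,000 at 37.5% = $23,250.00
Next $186,500 at 34.5% = $64,342.50
Next $101,000 at 28% = $28,280.00
Next $39,500 at 24.5% = $9,677.50
Remaining $37,170 at 18.5% = $6,876.45
Fee: $23,250.00 + $64,342.50 + $28,280.00 + $9,677.50 + $6,876.45 = $132,426.45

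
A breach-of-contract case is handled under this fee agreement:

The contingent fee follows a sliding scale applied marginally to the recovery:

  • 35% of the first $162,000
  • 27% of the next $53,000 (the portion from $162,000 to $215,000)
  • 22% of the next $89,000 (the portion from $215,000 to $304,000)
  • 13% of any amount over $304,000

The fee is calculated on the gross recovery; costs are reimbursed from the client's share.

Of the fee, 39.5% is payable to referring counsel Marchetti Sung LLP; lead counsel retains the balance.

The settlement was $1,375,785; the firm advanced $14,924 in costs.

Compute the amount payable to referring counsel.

$90,819.21

Fee base is the gross recovery, $1,375,785; costs are reimbursed separately.
First $162,000 at 35% = $56,700.00
Next $53,000 at 27% = $14,310.00
Next $89,000 at 22% = $19,580.00
Remaining $1,071,785 at 13% = $139,332.05
Fee: $56,700.00 + $14,310.00 + $19,580.00 + $139,332.05 = $229,922.05
Referral share: 39.5% of $229,922.05 = $90,819.21; lead counsel retains $229,922.05 − $90,819.21 = $139,102.84.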